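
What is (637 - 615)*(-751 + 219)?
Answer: -11704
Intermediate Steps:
(637 - 615)*(-751 + 219) = 22*(-532) = -11704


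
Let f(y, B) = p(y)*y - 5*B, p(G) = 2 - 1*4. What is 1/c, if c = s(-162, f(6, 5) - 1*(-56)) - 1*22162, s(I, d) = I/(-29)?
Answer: -29/642536 ≈ -4.5134e-5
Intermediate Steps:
p(G) = -2 (p(G) = 2 - 4 = -2)
f(y, B) = -5*B - 2*y (f(y, B) = -2*y - 5*B = -5*B - 2*y)
s(I, d) = -I/29 (s(I, d) = I*(-1/29) = -I/29)
c = -642536/29 (c = -1/29*(-162) - 1*22162 = 162/29 - 22162 = -642536/29 ≈ -22156.)
1/c = 1/(-642536/29) = -29/642536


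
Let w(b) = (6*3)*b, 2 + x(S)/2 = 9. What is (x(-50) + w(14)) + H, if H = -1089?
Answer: -823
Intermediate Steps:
x(S) = 14 (x(S) = -4 + 2*9 = -4 + 18 = 14)
w(b) = 18*b
(x(-50) + w(14)) + H = (14 + 18*14) - 1089 = (14 + 252) - 1089 = 266 - 1089 = -823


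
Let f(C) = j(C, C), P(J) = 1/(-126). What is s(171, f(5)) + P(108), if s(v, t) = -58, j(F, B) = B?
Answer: -7309/126 ≈ -58.008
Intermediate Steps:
P(J) = -1/126
f(C) = C
s(171, f(5)) + P(108) = -58 - 1/126 = -7309/126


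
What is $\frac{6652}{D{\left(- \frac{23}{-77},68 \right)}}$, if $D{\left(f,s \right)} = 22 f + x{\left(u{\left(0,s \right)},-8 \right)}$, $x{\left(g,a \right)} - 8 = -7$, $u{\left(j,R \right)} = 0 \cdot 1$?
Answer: $\frac{46564}{53} \approx 878.57$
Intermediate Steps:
$u{\left(j,R \right)} = 0$
$x{\left(g,a \right)} = 1$ ($x{\left(g,a \right)} = 8 - 7 = 1$)
$D{\left(f,s \right)} = 1 + 22 f$ ($D{\left(f,s \right)} = 22 f + 1 = 1 + 22 f$)
$\frac{6652}{D{\left(- \frac{23}{-77},68 \right)}} = \frac{6652}{1 + 22 \left(- \frac{23}{-77}\right)} = \frac{6652}{1 + 22 \left(\left(-23\right) \left(- \frac{1}{77}\right)\right)} = \frac{6652}{1 + 22 \cdot \frac{23}{77}} = \frac{6652}{1 + \frac{46}{7}} = \frac{6652}{\frac{53}{7}} = 6652 \cdot \frac{7}{53} = \frac{46564}{53}$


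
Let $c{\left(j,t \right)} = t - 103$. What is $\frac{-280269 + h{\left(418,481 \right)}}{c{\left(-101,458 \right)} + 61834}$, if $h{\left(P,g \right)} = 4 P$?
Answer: $- \frac{278597}{62189} \approx -4.4798$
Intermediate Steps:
$c{\left(j,t \right)} = -103 + t$
$\frac{-280269 + h{\left(418,481 \right)}}{c{\left(-101,458 \right)} + 61834} = \frac{-280269 + 4 \cdot 418}{\left(-103 + 458\right) + 61834} = \frac{-280269 + 1672}{355 + 61834} = - \frac{278597}{62189}$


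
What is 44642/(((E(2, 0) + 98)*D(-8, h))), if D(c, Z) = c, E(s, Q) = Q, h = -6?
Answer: -22321/392 ≈ -56.941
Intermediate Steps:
44642/(((E(2, 0) + 98)*D(-8, h))) = 44642/(((0 + 98)*(-8))) = 44642/((98*(-8))) = 44642/(-784) = 44642*(-1/784) = -22321/392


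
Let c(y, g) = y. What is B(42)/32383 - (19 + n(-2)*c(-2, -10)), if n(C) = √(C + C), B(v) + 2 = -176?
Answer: -615455/32383 + 4*I ≈ -19.005 + 4.0*I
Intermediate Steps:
B(v) = -178 (B(v) = -2 - 176 = -178)
n(C) = √2*√C (n(C) = √(2*C) = √2*√C)
B(42)/32383 - (19 + n(-2)*c(-2, -10)) = -178/32383 - (19 + (√2*√(-2))*(-2)) = -178*1/32383 - (19 + (√2*(I*√2))*(-2)) = -178/32383 - (19 + (2*I)*(-2)) = -178/32383 - (19 - 4*I) = -178/32383 + (-19 + 4*I) = -615455/32383 + 4*I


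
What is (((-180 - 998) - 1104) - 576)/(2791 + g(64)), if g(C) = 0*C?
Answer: -2858/2791 ≈ -1.0240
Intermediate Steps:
g(C) = 0
(((-180 - 998) - 1104) - 576)/(2791 + g(64)) = (((-180 - 998) - 1104) - 576)/(2791 + 0) = ((-1178 - 1104) - 576)/2791 = (-2282 - 576)*(1/2791) = -2858*1/2791 = -2858/2791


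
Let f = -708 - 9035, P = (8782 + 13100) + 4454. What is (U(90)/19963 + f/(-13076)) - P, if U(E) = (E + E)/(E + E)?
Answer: -6874454534583/261036188 ≈ -26335.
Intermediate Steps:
P = 26336 (P = 21882 + 4454 = 26336)
U(E) = 1 (U(E) = (2*E)/((2*E)) = (2*E)*(1/(2*E)) = 1)
f = -9743
(U(90)/19963 + f/(-13076)) - P = (1/19963 - 9743/(-13076)) - 1*26336 = (1*(1/19963) - 9743*(-1/13076)) - 26336 = (1/19963 + 9743/13076) - 26336 = 194512585/261036188 - 26336 = -6874454534583/261036188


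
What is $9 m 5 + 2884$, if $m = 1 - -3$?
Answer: $3064$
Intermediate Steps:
$m = 4$ ($m = 1 + 3 = 4$)
$9 m 5 + 2884 = 9 \cdot 4 \cdot 5 + 2884 = 36 \cdot 5 + 2884 = 180 + 2884 = 3064$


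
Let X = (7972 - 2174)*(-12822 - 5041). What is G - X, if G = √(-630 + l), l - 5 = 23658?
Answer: 103569674 + √23033 ≈ 1.0357e+8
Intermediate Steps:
l = 23663 (l = 5 + 23658 = 23663)
G = √23033 (G = √(-630 + 23663) = √23033 ≈ 151.77)
X = -103569674 (X = 5798*(-17863) = -103569674)
G - X = √23033 - 1*(-103569674) = √23033 + 103569674 = 103569674 + √23033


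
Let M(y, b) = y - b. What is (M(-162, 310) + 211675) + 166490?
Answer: 377693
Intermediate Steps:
(M(-162, 310) + 211675) + 166490 = ((-162 - 1*310) + 211675) + 166490 = ((-162 - 310) + 211675) + 166490 = (-472 + 211675) + 166490 = 211203 + 166490 = 377693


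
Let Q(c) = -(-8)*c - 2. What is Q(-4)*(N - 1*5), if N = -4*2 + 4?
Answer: 306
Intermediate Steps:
N = -4 (N = -8 + 4 = -4)
Q(c) = -2 + 8*c (Q(c) = 8*c - 2 = -2 + 8*c)
Q(-4)*(N - 1*5) = (-2 + 8*(-4))*(-4 - 1*5) = (-2 - 32)*(-4 - 5) = -34*(-9) = 306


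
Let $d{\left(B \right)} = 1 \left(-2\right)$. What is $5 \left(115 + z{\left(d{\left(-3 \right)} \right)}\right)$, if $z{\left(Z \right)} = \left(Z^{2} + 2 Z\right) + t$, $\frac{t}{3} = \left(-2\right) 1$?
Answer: $545$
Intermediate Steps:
$d{\left(B \right)} = -2$
$t = -6$ ($t = 3 \left(\left(-2\right) 1\right) = 3 \left(-2\right) = -6$)
$z{\left(Z \right)} = -6 + Z^{2} + 2 Z$ ($z{\left(Z \right)} = \left(Z^{2} + 2 Z\right) - 6 = -6 + Z^{2} + 2 Z$)
$5 \left(115 + z{\left(d{\left(-3 \right)} \right)}\right) = 5 \left(115 + \left(-6 + \left(-2\right)^{2} + 2 \left(-2\right)\right)\right) = 5 \left(115 - 6\right) = 5 \cdot 109 = 545$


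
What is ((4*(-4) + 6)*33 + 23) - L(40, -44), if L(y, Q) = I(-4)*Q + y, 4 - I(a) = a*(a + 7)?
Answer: 357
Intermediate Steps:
I(a) = 4 - a*(7 + a) (I(a) = 4 - a*(a + 7) = 4 - a*(7 + a))
L(y, Q) = y + 16*Q (L(y, Q) = (4 - 1*(-4)² - 7*(-4))*Q + y = (4 - 1*16 + 28)*Q + y = (4 - 16 + 28)*Q + y = 16*Q + y = y + 16*Q)
((4*(-4) + 6)*33 + 23) - L(40, -44) = ((4*(-4) + 6)*33 + 23) - (40 + 16*(-44)) = ((-16 + 6)*33 + 23) - (40 - 704) = (-10*33 + 23) - 1*(-664) = (-330 + 23) + 664 = -307 + 664 = 357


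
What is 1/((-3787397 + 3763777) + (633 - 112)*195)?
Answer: 1/77975 ≈ 1.2825e-5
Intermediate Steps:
1/((-3787397 + 3763777) + (633 - 112)*195) = 1/(-23620 + 521*195) = 1/(-23620 + 101595) = 1/77975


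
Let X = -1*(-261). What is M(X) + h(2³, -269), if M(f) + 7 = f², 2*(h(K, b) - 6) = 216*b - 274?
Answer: 38931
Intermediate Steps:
h(K, b) = -131 + 108*b (h(K, b) = 6 + (216*b - 274)/2 = 6 + (-274 + 216*b)/2 = 6 + (-137 + 108*b) = -131 + 108*b)
X = 261
M(f) = -7 + f²
M(X) + h(2³, -269) = (-7 + 261²) + (-131 + 108*(-269)) = (-7 + 68121) + (-131 - 29052) = 68114 - 29183 = 38931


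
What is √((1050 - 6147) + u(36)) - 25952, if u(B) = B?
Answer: -25952 + I*√5061 ≈ -25952.0 + 71.141*I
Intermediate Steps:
√((1050 - 6147) + u(36)) - 25952 = √((1050 - 6147) + 36) - 25952 = √(-5097 + 36) - 25952 = √(-5061) - 25952 = I*√5061 - 25952 = -25952 + I*√5061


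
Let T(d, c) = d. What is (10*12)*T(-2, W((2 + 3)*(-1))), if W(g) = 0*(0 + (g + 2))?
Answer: -240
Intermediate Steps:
W(g) = 0 (W(g) = 0*(0 + (2 + g)) = 0*(2 + g) = 0)
(10*12)*T(-2, W((2 + 3)*(-1))) = (10*12)*(-2) = 120*(-2) = -240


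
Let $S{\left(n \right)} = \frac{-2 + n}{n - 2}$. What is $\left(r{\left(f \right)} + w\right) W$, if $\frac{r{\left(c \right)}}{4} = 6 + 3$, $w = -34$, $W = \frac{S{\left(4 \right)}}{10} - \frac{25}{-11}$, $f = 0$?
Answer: $\frac{261}{55} \approx 4.7455$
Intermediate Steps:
$S{\left(n \right)} = 1$ ($S{\left(n \right)} = \frac{-2 + n}{-2 + n} = 1$)
$W = \frac{261}{110}$ ($W = 1 \cdot \frac{1}{10} - \frac{25}{-11} = 1 \cdot \frac{1}{10} - - \frac{25}{11} = \frac{1}{10} + \frac{25}{11} = \frac{261}{110} \approx 2.3727$)
$r{\left(c \right)} = 36$ ($r{\left(c \right)} = 4 \left(6 + 3\right) = 4 \cdot 9 = 36$)
$\left(r{\left(f \right)} + w\right) W = \left(36 - 34\right) \frac{261}{110} = 2 \cdot \frac{261}{110} = \frac{261}{55}$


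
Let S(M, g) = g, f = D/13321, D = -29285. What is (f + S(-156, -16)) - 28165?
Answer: -375428386/13321 ≈ -28183.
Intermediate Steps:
f = -29285/13321 ≈ -2.1984
(f + S(-156, -16)) - 28165 = (-29285/13321 - 16) - 28165 = -242421/13321 - 28165 = -375428386/13321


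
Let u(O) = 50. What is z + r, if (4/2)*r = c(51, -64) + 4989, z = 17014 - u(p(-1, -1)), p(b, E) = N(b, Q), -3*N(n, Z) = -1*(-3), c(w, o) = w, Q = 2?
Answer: 19484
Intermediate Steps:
N(n, Z) = -1 (N(n, Z) = -(-1)*(-3)/3 = -1/3*3 = -1)
p(b, E) = -1
z = 16964 (z = 17014 - 1*50 = 17014 - 50 = 16964)
r = 2520 (r = (51 + 4989)/2 = (1/2)*5040 = 2520)
z + r = 16964 + 2520 = 19484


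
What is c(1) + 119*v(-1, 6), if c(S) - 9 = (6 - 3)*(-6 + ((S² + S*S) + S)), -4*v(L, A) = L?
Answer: 119/4 ≈ 29.750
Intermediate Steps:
v(L, A) = -L/4
c(S) = -9 + 3*S + 6*S² (c(S) = 9 + (6 - 3)*(-6 + ((S² + S*S) + S)) = 9 + 3*(-6 + ((S² + S²) + S)) = 9 + 3*(-6 + (2*S² + S)) = 9 + 3*(-6 + (S + 2*S²)) = 9 + 3*(-6 + S + 2*S²) = 9 + (-18 + 3*S + 6*S²) = -9 + 3*S + 6*S²)
c(1) + 119*v(-1, 6) = (-9 + 3*1 + 6*1²) + 119*(-¼*(-1)) = (-9 + 3 + 6*1) + 119*(¼) = (-9 + 3 + 6) + 119/4 = 0 + 119/4 = 119/4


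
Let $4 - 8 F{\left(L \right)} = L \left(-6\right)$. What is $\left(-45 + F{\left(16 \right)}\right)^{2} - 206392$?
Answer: $- \frac{821343}{4} \approx -2.0534 \cdot 10^{5}$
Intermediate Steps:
$F{\left(L \right)} = \frac{1}{2} + \frac{3 L}{4}$ ($F{\left(L \right)} = \frac{1}{2} - \frac{L \left(-6\right)}{8} = \frac{1}{2} - \frac{\left(-6\right) L}{8} = \frac{1}{2} + \frac{3 L}{4}$)
$\left(-45 + F{\left(16 \right)}\right)^{2} - 206392 = \left(-45 + \left(\frac{1}{2} + \frac{3}{4} \cdot 16\right)\right)^{2} - 206392 = \left(-45 + \left(\frac{1}{2} + 12\right)\right)^{2} - 206392 = \left(-45 + \frac{25}{2}\right)^{2} - 206392 = \left(- \frac{65}{2}\right)^{2} - 206392 = \frac{4225}{4} - 206392 = - \frac{821343}{4}$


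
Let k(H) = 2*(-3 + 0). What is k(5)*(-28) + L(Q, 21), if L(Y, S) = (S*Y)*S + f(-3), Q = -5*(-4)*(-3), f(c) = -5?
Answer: -26297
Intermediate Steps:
k(H) = -6 (k(H) = 2*(-3) = -6)
Q = -60 (Q = 20*(-3) = -60)
L(Y, S) = -5 + Y*S² (L(Y, S) = (S*Y)*S - 5 = Y*S² - 5 = -5 + Y*S²)
k(5)*(-28) + L(Q, 21) = -6*(-28) + (-5 - 60*21²) = 168 + (-5 - 60*441) = 168 + (-5 - 26460) = 168 - 26465 = -26297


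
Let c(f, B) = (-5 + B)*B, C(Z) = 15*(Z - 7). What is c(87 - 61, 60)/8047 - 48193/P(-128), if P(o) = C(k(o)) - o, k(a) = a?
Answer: 394069171/15265159 ≈ 25.815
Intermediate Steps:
C(Z) = -105 + 15*Z (C(Z) = 15*(-7 + Z) = -105 + 15*Z)
c(f, B) = B*(-5 + B)
P(o) = -105 + 14*o (P(o) = (-105 + 15*o) - o = -105 + 14*o)
c(87 - 61, 60)/8047 - 48193/P(-128) = (60*(-5 + 60))/8047 - 48193/(-105 + 14*(-128)) = (60*55)*(1/8047) - 48193/(-105 - 1792) = 3300*(1/8047) - 48193/(-1897) = 3300/8047 - 48193*(-1/1897) = 3300/8047 + 48193/1897 = 394069171/15265159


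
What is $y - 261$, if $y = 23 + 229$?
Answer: $-9$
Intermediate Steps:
$y = 252$
$y - 261 = 252 - 261 = -9$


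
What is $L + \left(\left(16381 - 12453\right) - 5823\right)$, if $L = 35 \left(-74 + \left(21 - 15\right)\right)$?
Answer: $-4275$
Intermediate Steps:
$L = -2380$ ($L = 35 \left(-74 + 6\right) = 35 \left(-68\right) = -2380$)
$L + \left(\left(16381 - 12453\right) - 5823\right) = -2380 + \left(\left(16381 - 12453\right) - 5823\right) = -2380 + \left(3928 - 5823\right) = -2380 - 1895 = -4275$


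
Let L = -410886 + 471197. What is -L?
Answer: -60311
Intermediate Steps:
L = 60311
-L = -1*60311 = -60311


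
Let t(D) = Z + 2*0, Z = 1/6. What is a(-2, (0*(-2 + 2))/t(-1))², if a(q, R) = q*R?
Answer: 0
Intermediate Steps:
Z = ⅙ ≈ 0.16667
t(D) = ⅙ (t(D) = ⅙ + 2*0 = ⅙ + 0 = ⅙)
a(q, R) = R*q
a(-2, (0*(-2 + 2))/t(-1))² = (((0*(-2 + 2))/(⅙))*(-2))² = (((0*0)*6)*(-2))² = ((0*6)*(-2))² = (0*(-2))² = 0² = 0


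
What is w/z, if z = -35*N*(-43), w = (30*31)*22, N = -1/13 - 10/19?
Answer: -1010724/44849 ≈ -22.536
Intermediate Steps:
N = -149/247 (N = -1*1/13 - 10*1/19 = -1/13 - 10/19 = -149/247 ≈ -0.60324)
w = 20460 (w = 930*22 = 20460)
z = -224245/247 (z = -35*(-149/247)*(-43) = (5215/247)*(-43) = -224245/247 ≈ -907.87)
w/z = 20460/(-224245/247) = 20460*(-247/224245) = -1010724/44849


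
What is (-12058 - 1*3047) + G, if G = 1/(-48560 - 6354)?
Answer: -829475971/54914 ≈ -15105.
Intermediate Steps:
G = -1/54914 (G = 1/(-54914) = -1/54914 ≈ -1.8210e-5)
(-12058 - 1*3047) + G = (-12058 - 1*3047) - 1/54914 = (-12058 - 3047) - 1/54914 = -15105 - 1/54914 = -829475971/54914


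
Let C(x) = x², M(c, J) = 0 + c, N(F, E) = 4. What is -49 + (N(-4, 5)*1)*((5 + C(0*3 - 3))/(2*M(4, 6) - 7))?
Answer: 7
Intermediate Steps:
M(c, J) = c
-49 + (N(-4, 5)*1)*((5 + C(0*3 - 3))/(2*M(4, 6) - 7)) = -49 + (4*1)*((5 + (0*3 - 3)²)/(2*4 - 7)) = -49 + 4*((5 + (0 - 3)²)/(8 - 7)) = -49 + 4*((5 + (-3)²)/1) = -49 + 4*((5 + 9)*1) = -49 + 4*(14*1) = -49 + 4*14 = -49 + 56 = 7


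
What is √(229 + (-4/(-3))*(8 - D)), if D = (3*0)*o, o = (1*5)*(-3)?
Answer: √2157/3 ≈ 15.481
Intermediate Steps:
o = -15 (o = 5*(-3) = -15)
D = 0 (D = (3*0)*(-15) = 0*(-15) = 0)
√(229 + (-4/(-3))*(8 - D)) = √(229 + (-4/(-3))*(8 - 1*0)) = √(229 + (-4*(-⅓))*(8 + 0)) = √(229 + (4/3)*8) = √(229 + 32/3) = √(719/3) = √2157/3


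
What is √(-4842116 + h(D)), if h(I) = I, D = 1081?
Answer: I*√4841035 ≈ 2200.2*I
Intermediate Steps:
√(-4842116 + h(D)) = √(-4842116 + 1081) = √(-4841035) = I*√4841035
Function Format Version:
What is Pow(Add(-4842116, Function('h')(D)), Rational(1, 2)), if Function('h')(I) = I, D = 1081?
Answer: Mul(I, Pow(4841035, Rational(1, 2))) ≈ Mul(2200.2, I)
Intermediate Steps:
Pow(Add(-4842116, Function('h')(D)), Rational(1, 2)) = Pow(Add(-4842116, 1081), Rational(1, 2)) = Pow(-4841035, Rational(1, 2)) = Mul(I, Pow(4841035, Rational(1, 2)))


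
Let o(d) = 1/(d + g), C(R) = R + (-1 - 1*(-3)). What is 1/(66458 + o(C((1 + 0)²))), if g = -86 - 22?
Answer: 105/6978089 ≈ 1.5047e-5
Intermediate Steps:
g = -108
C(R) = 2 + R (C(R) = R + (-1 + 3) = R + 2 = 2 + R)
o(d) = 1/(-108 + d) (o(d) = 1/(d - 108) = 1/(-108 + d))
1/(66458 + o(C((1 + 0)²))) = 1/(66458 + 1/(-108 + (2 + (1 + 0)²))) = 1/(66458 + 1/(-108 + (2 + 1²))) = 1/(66458 + 1/(-108 + (2 + 1))) = 1/(66458 + 1/(-108 + 3)) = 1/(66458 + 1/(-105)) = 1/(66458 - 1/105) = 1/(6978089/105) = 105/6978089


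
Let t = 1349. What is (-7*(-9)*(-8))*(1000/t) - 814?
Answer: -1602086/1349 ≈ -1187.6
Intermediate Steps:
(-7*(-9)*(-8))*(1000/t) - 814 = (-7*(-9)*(-8))*(1000/1349) - 814 = (63*(-8))*(1000*(1/1349)) - 814 = -504*1000/1349 - 814 = -504000/1349 - 814 = -1602086/1349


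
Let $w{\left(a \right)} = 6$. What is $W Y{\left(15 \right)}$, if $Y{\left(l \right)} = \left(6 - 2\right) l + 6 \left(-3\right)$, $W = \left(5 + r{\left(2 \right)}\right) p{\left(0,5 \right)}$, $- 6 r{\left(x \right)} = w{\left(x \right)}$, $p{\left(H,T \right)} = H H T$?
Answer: $0$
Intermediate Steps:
$p{\left(H,T \right)} = T H^{2}$ ($p{\left(H,T \right)} = H^{2} T = T H^{2}$)
$r{\left(x \right)} = -1$ ($r{\left(x \right)} = \left(- \frac{1}{6}\right) 6 = -1$)
$W = 0$ ($W = \left(5 - 1\right) 5 \cdot 0^{2} = 4 \cdot 5 \cdot 0 = 4 \cdot 0 = 0$)
$Y{\left(l \right)} = -18 + 4 l$ ($Y{\left(l \right)} = 4 l - 18 = -18 + 4 l$)
$W Y{\left(15 \right)} = 0 \left(-18 + 4 \cdot 15\right) = 0 \left(-18 + 60\right) = 0 \cdot 42 = 0$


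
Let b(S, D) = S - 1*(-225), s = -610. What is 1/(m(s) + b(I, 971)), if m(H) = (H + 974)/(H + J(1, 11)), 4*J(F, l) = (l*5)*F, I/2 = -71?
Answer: 2385/196499 ≈ 0.012137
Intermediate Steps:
I = -142 (I = 2*(-71) = -142)
J(F, l) = 5*F*l/4 (J(F, l) = ((l*5)*F)/4 = ((5*l)*F)/4 = (5*F*l)/4 = 5*F*l/4)
b(S, D) = 225 + S (b(S, D) = S + 225 = 225 + S)
m(H) = (974 + H)/(55/4 + H) (m(H) = (H + 974)/(H + (5/4)*1*11) = (974 + H)/(H + 55/4) = (974 + H)/(55/4 + H))
1/(m(s) + b(I, 971)) = 1/(4*(974 - 610)/(55 + 4*(-610)) + (225 - 142)) = 1/(4*364/(55 - 2440) + 83) = 1/(4*364/(-2385) + 83) = 1/(4*(-1/2385)*364 + 83) = 1/(-1456/2385 + 83) = 1/(196499/2385) = 2385/196499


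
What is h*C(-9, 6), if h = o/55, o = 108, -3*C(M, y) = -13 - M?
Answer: 144/55 ≈ 2.6182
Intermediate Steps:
C(M, y) = 13/3 + M/3 (C(M, y) = -(-13 - M)/3 = 13/3 + M/3)
h = 108/55 ≈ 1.9636
h*C(-9, 6) = 108*(13/3 + (⅓)*(-9))/55 = 108*(13/3 - 3)/55 = (108/55)*(4/3) = 144/55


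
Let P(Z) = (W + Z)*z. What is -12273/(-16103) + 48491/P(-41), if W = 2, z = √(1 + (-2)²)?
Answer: 12273/16103 - 48491*√5/195 ≈ -555.29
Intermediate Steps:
z = √5 (z = √(1 + 4) = √5 ≈ 2.2361)
P(Z) = √5*(2 + Z) (P(Z) = (2 + Z)*√5 = √5*(2 + Z))
-12273/(-16103) + 48491/P(-41) = -12273/(-16103) + 48491/((√5*(2 - 41))) = -12273*(-1/16103) + 48491/((√5*(-39))) = 12273/16103 + 48491/((-39*√5)) = 12273/16103 + 48491*(-√5/195) = 12273/16103 - 48491*√5/195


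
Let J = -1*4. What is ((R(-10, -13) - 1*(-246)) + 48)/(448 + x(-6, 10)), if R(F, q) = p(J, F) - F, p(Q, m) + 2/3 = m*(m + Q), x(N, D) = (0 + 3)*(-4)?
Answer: 665/654 ≈ 1.0168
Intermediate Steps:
x(N, D) = -12 (x(N, D) = 3*(-4) = -12)
J = -4
p(Q, m) = -⅔ + m*(Q + m) (p(Q, m) = -⅔ + m*(m + Q) = -⅔ + m*(Q + m))
R(F, q) = -⅔ + F² - 5*F (R(F, q) = (-⅔ + F² - 4*F) - F = -⅔ + F² - 5*F)
((R(-10, -13) - 1*(-246)) + 48)/(448 + x(-6, 10)) = (((-⅔ + (-10)² - 5*(-10)) - 1*(-246)) + 48)/(448 - 12) = (((-⅔ + 100 + 50) + 246) + 48)/436 = ((448/3 + 246) + 48)*(1/436) = (1186/3 + 48)*(1/436) = (1330/3)*(1/436) = 665/654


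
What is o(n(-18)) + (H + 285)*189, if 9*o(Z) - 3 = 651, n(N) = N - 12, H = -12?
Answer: 155009/3 ≈ 51670.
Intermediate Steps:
n(N) = -12 + N
o(Z) = 218/3 (o(Z) = 1/3 + (1/9)*651 = 1/3 + 217/3 = 218/3)
o(n(-18)) + (H + 285)*189 = 218/3 + (-12 + 285)*189 = 218/3 + 273*189 = 218/3 + 51597 = 155009/3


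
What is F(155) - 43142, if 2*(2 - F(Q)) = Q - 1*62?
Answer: -86373/2 ≈ -43187.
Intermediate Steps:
F(Q) = 33 - Q/2 (F(Q) = 2 - (Q - 1*62)/2 = 2 - (Q - 62)/2 = 2 - (-62 + Q)/2 = 2 + (31 - Q/2) = 33 - Q/2)
F(155) - 43142 = (33 - 1/2*155) - 43142 = (33 - 155/2) - 43142 = -89/2 - 43142 = -86373/2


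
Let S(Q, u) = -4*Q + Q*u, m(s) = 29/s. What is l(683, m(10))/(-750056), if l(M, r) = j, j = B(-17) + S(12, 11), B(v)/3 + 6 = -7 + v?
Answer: 3/375028 ≈ 7.9994e-6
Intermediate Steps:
B(v) = -39 + 3*v (B(v) = -18 + 3*(-7 + v) = -18 + (-21 + 3*v) = -39 + 3*v)
j = -6 (j = (-39 + 3*(-17)) + 12*(-4 + 11) = (-39 - 51) + 12*7 = -90 + 84 = -6)
l(M, r) = -6
l(683, m(10))/(-750056) = -6/(-750056) = -6*(-1/750056) = 3/375028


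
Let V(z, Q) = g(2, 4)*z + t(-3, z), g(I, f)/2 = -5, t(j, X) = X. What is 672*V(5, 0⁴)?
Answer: -30240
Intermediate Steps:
g(I, f) = -10 (g(I, f) = 2*(-5) = -10)
V(z, Q) = -9*z (V(z, Q) = -10*z + z = -9*z)
672*V(5, 0⁴) = 672*(-9*5) = 672*(-45) = -30240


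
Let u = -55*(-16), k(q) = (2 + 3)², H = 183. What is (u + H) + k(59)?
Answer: 1088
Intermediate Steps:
k(q) = 25 (k(q) = 5² = 25)
u = 880
(u + H) + k(59) = (880 + 183) + 25 = 1063 + 25 = 1088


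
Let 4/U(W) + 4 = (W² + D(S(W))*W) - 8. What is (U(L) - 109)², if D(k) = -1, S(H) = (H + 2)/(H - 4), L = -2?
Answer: 108241/9 ≈ 12027.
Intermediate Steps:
S(H) = (2 + H)/(-4 + H)
U(W) = 4/(-12 + W² - W) (U(W) = 4/(-4 + ((W² - W) - 8)) = 4/(-4 + (-8 + W² - W)) = 4/(-12 + W² - W))
(U(L) - 109)² = (4/(-12 + (-2)² - 1*(-2)) - 109)² = (4/(-12 + 4 + 2) - 109)² = (4/(-6) - 109)² = (4*(-⅙) - 109)² = (-⅔ - 109)² = (-329/3)² = 108241/9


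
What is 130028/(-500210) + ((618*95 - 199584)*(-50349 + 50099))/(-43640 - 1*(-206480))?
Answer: 146628934379/678784970 ≈ 216.02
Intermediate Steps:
130028/(-500210) + ((618*95 - 199584)*(-50349 + 50099))/(-43640 - 1*(-206480)) = 130028*(-1/500210) + ((58710 - 199584)*(-250))/(-43640 + 206480) = -65014/250105 - 140874*(-250)/162840 = -65014/250105 + 35218500*(1/162840) = -65014/250105 + 586975/2714 = 146628934379/678784970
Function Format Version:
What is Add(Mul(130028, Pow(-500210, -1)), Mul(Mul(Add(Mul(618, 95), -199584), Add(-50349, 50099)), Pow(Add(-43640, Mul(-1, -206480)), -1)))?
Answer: Rational(146628934379, 678784970) ≈ 216.02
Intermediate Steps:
Add(Mul(130028, Pow(-500210, -1)), Mul(Mul(Add(Mul(618, 95), -199584), Add(-50349, 50099)), Pow(Add(-43640, Mul(-1, -206480)), -1))) = Add(Mul(130028, Rational(-1, 500210)), Mul(Mul(Add(58710, -199584), -250), Pow(Add(-43640, 206480), -1))) = Add(Rational(-65014, 250105), Mul(Mul(-140874, -250), Pow(162840, -1))) = Add(Rational(-65014, 250105), Mul(35218500, Rational(1, 162840))) = Add(Rational(-65014, 250105), Rational(586975, 2714)) = Rational(146628934379, 678784970)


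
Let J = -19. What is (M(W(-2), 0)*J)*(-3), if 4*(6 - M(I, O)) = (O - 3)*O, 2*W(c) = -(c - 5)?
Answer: 342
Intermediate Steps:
W(c) = 5/2 - c/2 (W(c) = (-(c - 5))/2 = (-(-5 + c))/2 = (5 - c)/2 = 5/2 - c/2)
M(I, O) = 6 - O*(-3 + O)/4 (M(I, O) = 6 - (O - 3)*O/4 = 6 - (-3 + O)*O/4 = 6 - O*(-3 + O)/4)
(M(W(-2), 0)*J)*(-3) = ((6 - 1/4*0**2 + (3/4)*0)*(-19))*(-3) = ((6 - 1/4*0 + 0)*(-19))*(-3) = ((6 + 0 + 0)*(-19))*(-3) = (6*(-19))*(-3) = -114*(-3) = 342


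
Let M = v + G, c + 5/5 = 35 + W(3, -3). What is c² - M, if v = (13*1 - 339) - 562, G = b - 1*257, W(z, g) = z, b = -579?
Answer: 3093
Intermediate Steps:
c = 37 (c = -1 + (35 + 3) = -1 + 38 = 37)
G = -836 (G = -579 - 1*257 = -579 - 257 = -836)
v = -888 (v = (13 - 339) - 562 = -326 - 562 = -888)
M = -1724 (M = -888 - 836 = -1724)
c² - M = 37² - 1*(-1724) = 1369 + 1724 = 3093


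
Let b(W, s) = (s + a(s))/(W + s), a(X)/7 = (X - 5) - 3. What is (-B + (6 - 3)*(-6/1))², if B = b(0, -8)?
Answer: 1089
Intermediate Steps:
a(X) = -56 + 7*X (a(X) = 7*((X - 5) - 3) = 7*((-5 + X) - 3) = 7*(-8 + X) = -56 + 7*X)
b(W, s) = (-56 + 8*s)/(W + s) (b(W, s) = (s + (-56 + 7*s))/(W + s) = (-56 + 8*s)/(W + s))
B = 15 (B = 8*(-7 - 8)/(0 - 8) = 8*(-15)/(-8) = 8*(-⅛)*(-15) = 15)
(-B + (6 - 3)*(-6/1))² = (-1*15 + (6 - 3)*(-6/1))² = (-15 + 3*(-6*1))² = (-15 + 3*(-6))² = (-15 - 18)² = (-33)² = 1089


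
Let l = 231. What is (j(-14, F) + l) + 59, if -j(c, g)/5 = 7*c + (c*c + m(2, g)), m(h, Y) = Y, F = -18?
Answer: -110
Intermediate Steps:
j(c, g) = -35*c - 5*g - 5*c**2 (j(c, g) = -5*(7*c + (c*c + g)) = -5*(7*c + (c**2 + g)) = -5*(7*c + (g + c**2)) = -5*(g + c**2 + 7*c) = -35*c - 5*g - 5*c**2)
(j(-14, F) + l) + 59 = ((-35*(-14) - 5*(-18) - 5*(-14)**2) + 231) + 59 = ((490 + 90 - 5*196) + 231) + 59 = ((490 + 90 - 980) + 231) + 59 = (-400 + 231) + 59 = -169 + 59 = -110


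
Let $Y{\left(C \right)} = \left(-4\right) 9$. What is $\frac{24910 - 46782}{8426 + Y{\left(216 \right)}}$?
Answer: $- \frac{10936}{4195} \approx -2.6069$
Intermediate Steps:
$Y{\left(C \right)} = -36$
$\frac{24910 - 46782}{8426 + Y{\left(216 \right)}} = \frac{24910 - 46782}{8426 - 36} = - \frac{21872}{8390} = \left(-21872\right) \frac{1}{8390} = - \frac{10936}{4195}$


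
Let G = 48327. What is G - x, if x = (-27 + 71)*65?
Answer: 45467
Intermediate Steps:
x = 2860 (x = 44*65 = 2860)
G - x = 48327 - 1*2860 = 48327 - 2860 = 45467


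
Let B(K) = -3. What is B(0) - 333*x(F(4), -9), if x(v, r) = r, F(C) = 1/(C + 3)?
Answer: 2994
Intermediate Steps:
F(C) = 1/(3 + C)
B(0) - 333*x(F(4), -9) = -3 - 333*(-9) = -3 + 2997 = 2994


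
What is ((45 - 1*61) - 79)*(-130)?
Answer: 12350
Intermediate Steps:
((45 - 1*61) - 79)*(-130) = ((45 - 61) - 79)*(-130) = (-16 - 79)*(-130) = -95*(-130) = 12350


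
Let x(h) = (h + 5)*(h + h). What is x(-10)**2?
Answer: 10000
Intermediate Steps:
x(h) = 2*h*(5 + h) (x(h) = (5 + h)*(2*h) = 2*h*(5 + h))
x(-10)**2 = (2*(-10)*(5 - 10))**2 = (2*(-10)*(-5))**2 = 100**2 = 10000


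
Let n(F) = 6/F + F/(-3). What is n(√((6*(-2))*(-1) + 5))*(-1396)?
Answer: -1396*√17/51 ≈ -112.86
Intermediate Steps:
n(F) = 6/F - F/3 (n(F) = 6/F + F*(-⅓) = 6/F - F/3)
n(√((6*(-2))*(-1) + 5))*(-1396) = (6/(√((6*(-2))*(-1) + 5)) - √((6*(-2))*(-1) + 5)/3)*(-1396) = (6/(√(-12*(-1) + 5)) - √(-12*(-1) + 5)/3)*(-1396) = (6/(√(12 + 5)) - √(12 + 5)/3)*(-1396) = (6/(√17) - √17/3)*(-1396) = (6*(√17/17) - √17/3)*(-1396) = (6*√17/17 - √17/3)*(-1396) = (√17/51)*(-1396) = -1396*√17/51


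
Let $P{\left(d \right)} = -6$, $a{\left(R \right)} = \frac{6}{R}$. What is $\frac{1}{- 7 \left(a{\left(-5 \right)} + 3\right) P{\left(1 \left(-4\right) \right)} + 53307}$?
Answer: $\frac{5}{266913} \approx 1.8733 \cdot 10^{-5}$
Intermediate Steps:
$\frac{1}{- 7 \left(a{\left(-5 \right)} + 3\right) P{\left(1 \left(-4\right) \right)} + 53307} = \frac{1}{- 7 \left(\frac{6}{-5} + 3\right) \left(-6\right) + 53307} = \frac{1}{- 7 \left(6 \left(- \frac{1}{5}\right) + 3\right) \left(-6\right) + 53307} = \frac{1}{- 7 \left(- \frac{6}{5} + 3\right) \left(-6\right) + 53307} = \frac{1}{\left(-7\right) \frac{9}{5} \left(-6\right) + 53307} = \frac{1}{\left(- \frac{63}{5}\right) \left(-6\right) + 53307} = \frac{1}{\frac{378}{5} + 53307} = \frac{1}{\frac{266913}{5}} = \frac{5}{266913}$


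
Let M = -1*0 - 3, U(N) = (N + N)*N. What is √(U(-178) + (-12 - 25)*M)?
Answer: √63479 ≈ 251.95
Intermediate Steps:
U(N) = 2*N² (U(N) = (2*N)*N = 2*N²)
M = -3 (M = 0 - 3 = -3)
√(U(-178) + (-12 - 25)*M) = √(2*(-178)² + (-12 - 25)*(-3)) = √(2*31684 - 37*(-3)) = √(63368 + 111) = √63479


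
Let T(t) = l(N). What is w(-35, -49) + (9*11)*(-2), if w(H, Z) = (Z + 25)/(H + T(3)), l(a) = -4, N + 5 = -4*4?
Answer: -2566/13 ≈ -197.38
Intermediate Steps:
N = -21 (N = -5 - 4*4 = -5 - 16 = -21)
T(t) = -4
w(H, Z) = (25 + Z)/(-4 + H) (w(H, Z) = (Z + 25)/(H - 4) = (25 + Z)/(-4 + H))
w(-35, -49) + (9*11)*(-2) = (25 - 49)/(-4 - 35) + (9*11)*(-2) = -24/(-39) + 99*(-2) = -1/39*(-24) - 198 = 8/13 - 198 = -2566/13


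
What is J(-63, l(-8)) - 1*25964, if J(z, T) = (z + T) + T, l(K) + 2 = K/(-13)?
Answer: -338387/13 ≈ -26030.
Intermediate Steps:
l(K) = -2 - K/13 (l(K) = -2 + K/(-13) = -2 + K*(-1/13) = -2 - K/13)
J(z, T) = z + 2*T (J(z, T) = (T + z) + T = z + 2*T)
J(-63, l(-8)) - 1*25964 = (-63 + 2*(-2 - 1/13*(-8))) - 1*25964 = (-63 + 2*(-2 + 8/13)) - 25964 = (-63 + 2*(-18/13)) - 25964 = (-63 - 36/13) - 25964 = -855/13 - 25964 = -338387/13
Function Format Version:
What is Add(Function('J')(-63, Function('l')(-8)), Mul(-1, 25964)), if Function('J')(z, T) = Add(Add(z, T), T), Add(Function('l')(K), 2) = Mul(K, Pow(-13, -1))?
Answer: Rational(-338387, 13) ≈ -26030.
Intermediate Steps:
Function('l')(K) = Add(-2, Mul(Rational(-1, 13), K)) (Function('l')(K) = Add(-2, Mul(K, Pow(-13, -1))) = Add(-2, Mul(K, Rational(-1, 13))) = Add(-2, Mul(Rational(-1, 13), K)))
Function('J')(z, T) = Add(z, Mul(2, T)) (Function('J')(z, T) = Add(Add(T, z), T) = Add(z, Mul(2, T)))
Add(Function('J')(-63, Function('l')(-8)), Mul(-1, 25964)) = Add(Add(-63, Mul(2, Add(-2, Mul(Rational(-1, 13), -8)))), Mul(-1, 25964)) = Add(Add(-63, Mul(2, Add(-2, Rational(8, 13)))), -25964) = Add(Add(-63, Mul(2, Rational(-18, 13))), -25964) = Add(Add(-63, Rational(-36, 13)), -25964) = Add(Rational(-855, 13), -25964) = Rational(-338387, 13)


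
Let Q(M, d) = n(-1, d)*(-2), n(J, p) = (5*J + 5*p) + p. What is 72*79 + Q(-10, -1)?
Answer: 5710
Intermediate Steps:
n(J, p) = 5*J + 6*p
Q(M, d) = 10 - 12*d (Q(M, d) = (5*(-1) + 6*d)*(-2) = (-5 + 6*d)*(-2) = 10 - 12*d)
72*79 + Q(-10, -1) = 72*79 + (10 - 12*(-1)) = 5688 + (10 + 12) = 5688 + 22 = 5710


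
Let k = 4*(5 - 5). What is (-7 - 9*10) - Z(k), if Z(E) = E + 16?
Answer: -113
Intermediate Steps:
k = 0 (k = 4*0 = 0)
Z(E) = 16 + E
(-7 - 9*10) - Z(k) = (-7 - 9*10) - (16 + 0) = (-7 - 90) - 1*16 = -97 - 16 = -113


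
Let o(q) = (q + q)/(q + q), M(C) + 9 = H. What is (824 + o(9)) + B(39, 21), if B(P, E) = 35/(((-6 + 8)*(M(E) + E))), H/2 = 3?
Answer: 29735/36 ≈ 825.97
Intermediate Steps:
H = 6 (H = 2*3 = 6)
M(C) = -3 (M(C) = -9 + 6 = -3)
B(P, E) = 35/(-6 + 2*E) (B(P, E) = 35/(((-6 + 8)*(-3 + E))) = 35/((2*(-3 + E))) = 35/(-6 + 2*E))
o(q) = 1 (o(q) = (2*q)/((2*q)) = (2*q)*(1/(2*q)) = 1)
(824 + o(9)) + B(39, 21) = (824 + 1) + 35/(2*(-3 + 21)) = 825 + (35/2)/18 = 825 + (35/2)*(1/18) = 825 + 35/36 = 29735/36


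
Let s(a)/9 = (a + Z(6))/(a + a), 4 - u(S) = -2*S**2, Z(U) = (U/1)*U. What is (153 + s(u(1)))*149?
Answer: 54981/2 ≈ 27491.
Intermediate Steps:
Z(U) = U**2 (Z(U) = (U*1)*U = U*U = U**2)
u(S) = 4 + 2*S**2 (u(S) = 4 - (-2)*S**2 = 4 + 2*S**2)
s(a) = 9*(36 + a)/(2*a) (s(a) = 9*((a + 6**2)/(a + a)) = 9*((a + 36)/((2*a))) = 9*((36 + a)*(1/(2*a))) = 9*((36 + a)/(2*a)) = 9*(36 + a)/(2*a))
(153 + s(u(1)))*149 = (153 + (9/2 + 162/(4 + 2*1**2)))*149 = (153 + (9/2 + 162/(4 + 2*1)))*149 = (153 + (9/2 + 162/(4 + 2)))*149 = (153 + (9/2 + 162/6))*149 = (153 + (9/2 + 162*(1/6)))*149 = (153 + (9/2 + 27))*149 = (153 + 63/2)*149 = (369/2)*149 = 54981/2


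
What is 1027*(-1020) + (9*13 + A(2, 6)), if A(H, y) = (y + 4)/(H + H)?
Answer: -2094841/2 ≈ -1.0474e+6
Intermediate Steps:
A(H, y) = (4 + y)/(2*H) (A(H, y) = (4 + y)/((2*H)) = (4 + y)*(1/(2*H)) = (4 + y)/(2*H))
1027*(-1020) + (9*13 + A(2, 6)) = 1027*(-1020) + (9*13 + (½)*(4 + 6)/2) = -1047540 + (117 + (½)*(½)*10) = -1047540 + (117 + 5/2) = -1047540 + 239/2 = -2094841/2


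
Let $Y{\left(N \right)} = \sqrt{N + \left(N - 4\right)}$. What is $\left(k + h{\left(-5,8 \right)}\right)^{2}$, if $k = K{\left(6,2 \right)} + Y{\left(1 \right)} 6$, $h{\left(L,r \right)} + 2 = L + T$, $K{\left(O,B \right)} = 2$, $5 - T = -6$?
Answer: $-36 + 72 i \sqrt{2} \approx -36.0 + 101.82 i$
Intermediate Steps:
$T = 11$ ($T = 5 - -6 = 5 + 6 = 11$)
$h{\left(L,r \right)} = 9 + L$ ($h{\left(L,r \right)} = -2 + \left(L + 11\right) = -2 + \left(11 + L\right) = 9 + L$)
$Y{\left(N \right)} = \sqrt{-4 + 2 N}$ ($Y{\left(N \right)} = \sqrt{N + \left(N - 4\right)} = \sqrt{N + \left(-4 + N\right)} = \sqrt{-4 + 2 N}$)
$k = 2 + 6 i \sqrt{2}$ ($k = 2 + \sqrt{-4 + 2 \cdot 1} \cdot 6 = 2 + \sqrt{-4 + 2} \cdot 6 = 2 + \sqrt{-2} \cdot 6 = 2 + i \sqrt{2} \cdot 6 = 2 + 6 i \sqrt{2} \approx 2.0 + 8.4853 i$)
$\left(k + h{\left(-5,8 \right)}\right)^{2} = \left(\left(2 + 6 i \sqrt{2}\right) + \left(9 - 5\right)\right)^{2} = \left(\left(2 + 6 i \sqrt{2}\right) + 4\right)^{2} = \left(6 + 6 i \sqrt{2}\right)^{2}$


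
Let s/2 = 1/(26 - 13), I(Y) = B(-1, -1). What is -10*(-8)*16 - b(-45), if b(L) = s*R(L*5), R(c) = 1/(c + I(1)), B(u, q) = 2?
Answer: 3710722/2899 ≈ 1280.0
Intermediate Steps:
I(Y) = 2
s = 2/13 (s = 2/(26 - 13) = 2/13 ≈ 0.15385)
R(c) = 1/(2 + c) (R(c) = 1/(c + 2) = 1/(2 + c))
b(L) = 2/(13*(2 + 5*L)) (b(L) = 2/(13*(2 + L*5)) = 2/(13*(2 + 5*L)))
-10*(-8)*16 - b(-45) = -10*(-8)*16 - 2/(13*(2 + 5*(-45))) = 80*16 - 2/(13*(2 - 225)) = 1280 - 2/(13*(-223)) = 1280 - 2*(-1)/(13*223) = 1280 - 1*(-2/2899) = 1280 + 2/2899 = 3710722/2899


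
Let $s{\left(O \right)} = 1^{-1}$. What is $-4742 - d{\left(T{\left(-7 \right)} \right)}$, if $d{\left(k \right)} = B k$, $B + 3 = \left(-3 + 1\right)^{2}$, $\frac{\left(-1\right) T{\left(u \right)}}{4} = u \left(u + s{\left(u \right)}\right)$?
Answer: $-4574$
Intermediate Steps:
$s{\left(O \right)} = 1$
$T{\left(u \right)} = - 4 u \left(1 + u\right)$ ($T{\left(u \right)} = - 4 u \left(u + 1\right) = - 4 u \left(1 + u\right)$)
$B = 1$ ($B = -3 + \left(-3 + 1\right)^{2} = -3 + \left(-2\right)^{2} = -3 + 4 = 1$)
$d{\left(k \right)} = k$ ($d{\left(k \right)} = 1 k = k$)
$-4742 - d{\left(T{\left(-7 \right)} \right)} = -4742 - \left(-4\right) \left(-7\right) \left(1 - 7\right) = -4742 - \left(-4\right) \left(-7\right) \left(-6\right) = -4742 - -168 = -4742 + 168 = -4574$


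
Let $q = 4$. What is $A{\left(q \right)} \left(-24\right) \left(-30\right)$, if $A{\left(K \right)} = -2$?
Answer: $-1440$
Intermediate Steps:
$A{\left(q \right)} \left(-24\right) \left(-30\right) = \left(-2\right) \left(-24\right) \left(-30\right) = 48 \left(-30\right) = -1440$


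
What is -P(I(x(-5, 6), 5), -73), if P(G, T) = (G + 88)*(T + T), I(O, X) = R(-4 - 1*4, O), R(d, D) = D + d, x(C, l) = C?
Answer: 10950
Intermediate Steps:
I(O, X) = -8 + O (I(O, X) = O + (-4 - 1*4) = O + (-4 - 4) = O - 8 = -8 + O)
P(G, T) = 2*T*(88 + G) (P(G, T) = (88 + G)*(2*T) = 2*T*(88 + G))
-P(I(x(-5, 6), 5), -73) = -2*(-73)*(88 + (-8 - 5)) = -2*(-73)*(88 - 13) = -2*(-73)*75 = -1*(-10950) = 10950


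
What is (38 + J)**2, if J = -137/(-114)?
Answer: 19971961/12996 ≈ 1536.8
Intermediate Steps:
J = 137/114 (J = -137*(-1/114) = 137/114 ≈ 1.2018)
(38 + J)**2 = (38 + 137/114)**2 = (4469/114)**2 = 19971961/12996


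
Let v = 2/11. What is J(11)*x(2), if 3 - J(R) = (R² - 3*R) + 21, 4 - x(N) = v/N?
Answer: -4558/11 ≈ -414.36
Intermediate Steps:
v = 2/11 (v = 2*(1/11) = 2/11 ≈ 0.18182)
x(N) = 4 - 2/(11*N)
J(R) = -18 - R² + 3*R (J(R) = 3 - ((R² - 3*R) + 21) = 3 - (21 + R² - 3*R) = 3 + (-21 - R² + 3*R) = -18 - R² + 3*R)
J(11)*x(2) = (-18 - 1*11² + 3*11)*(4 - 2/11/2) = (-18 - 1*121 + 33)*(4 - 2/11*½) = (-18 - 121 + 33)*(4 - 1/11) = -106*43/11 = -4558/11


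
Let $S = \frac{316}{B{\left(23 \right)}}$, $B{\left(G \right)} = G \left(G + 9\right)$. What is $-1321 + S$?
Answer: $- \frac{242985}{184} \approx -1320.6$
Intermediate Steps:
$B{\left(G \right)} = G \left(9 + G\right)$
$S = \frac{79}{184}$ ($S = \frac{316}{23 \left(9 + 23\right)} = \frac{316}{23 \cdot 32} = \frac{316}{736} = 316 \cdot \frac{1}{736} = \frac{79}{184} \approx 0.42935$)
$-1321 + S = -1321 + \frac{79}{184} = - \frac{242985}{184}$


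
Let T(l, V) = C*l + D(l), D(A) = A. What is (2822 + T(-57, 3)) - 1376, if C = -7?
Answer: 1788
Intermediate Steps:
T(l, V) = -6*l (T(l, V) = -7*l + l = -6*l)
(2822 + T(-57, 3)) - 1376 = (2822 - 6*(-57)) - 1376 = (2822 + 342) - 1376 = 3164 - 1376 = 1788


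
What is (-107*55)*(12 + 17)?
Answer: -170665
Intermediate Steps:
(-107*55)*(12 + 17) = -5885*29 = -170665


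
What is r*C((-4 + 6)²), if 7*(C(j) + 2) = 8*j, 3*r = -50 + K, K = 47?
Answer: -18/7 ≈ -2.5714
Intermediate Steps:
r = -1 (r = (-50 + 47)/3 = (⅓)*(-3) = -1)
C(j) = -2 + 8*j/7 (C(j) = -2 + (8*j)/7 = -2 + 8*j/7)
r*C((-4 + 6)²) = -(-2 + 8*(-4 + 6)²/7) = -(-2 + (8/7)*2²) = -(-2 + (8/7)*4) = -(-2 + 32/7) = -1*18/7 = -18/7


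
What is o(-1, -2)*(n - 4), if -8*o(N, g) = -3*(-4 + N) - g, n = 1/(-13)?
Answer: 901/104 ≈ 8.6635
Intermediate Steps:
n = -1/13 ≈ -0.076923
o(N, g) = -3/2 + g/8 + 3*N/8 (o(N, g) = -(-3*(-4 + N) - g)/8 = -((12 - 3*N) - g)/8 = -(12 - g - 3*N)/8 = -3/2 + g/8 + 3*N/8)
o(-1, -2)*(n - 4) = (-3/2 + (1/8)*(-2) + (3/8)*(-1))*(-1/13 - 4) = (-3/2 - 1/4 - 3/8)*(-53/13) = -17/8*(-53/13) = 901/104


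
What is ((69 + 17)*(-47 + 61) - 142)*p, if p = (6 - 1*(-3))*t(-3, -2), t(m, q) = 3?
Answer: 28674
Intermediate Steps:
p = 27 (p = (6 - 1*(-3))*3 = (6 + 3)*3 = 9*3 = 27)
((69 + 17)*(-47 + 61) - 142)*p = ((69 + 17)*(-47 + 61) - 142)*27 = (86*14 - 142)*27 = (1204 - 142)*27 = 1062*27 = 28674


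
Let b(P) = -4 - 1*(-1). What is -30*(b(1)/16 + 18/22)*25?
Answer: -41625/88 ≈ -473.01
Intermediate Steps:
b(P) = -3 (b(P) = -4 + 1 = -3)
-30*(b(1)/16 + 18/22)*25 = -30*(-3/16 + 18/22)*25 = -30*(-3*1/16 + 18*(1/22))*25 = -30*(-3/16 + 9/11)*25 = -30*111/176*25 = -1665/88*25 = -41625/88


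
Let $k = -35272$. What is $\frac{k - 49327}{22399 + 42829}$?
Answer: $- \frac{84599}{65228} \approx -1.297$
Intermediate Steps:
$\frac{k - 49327}{22399 + 42829} = \frac{-35272 - 49327}{22399 + 42829} = - \frac{84599}{65228}$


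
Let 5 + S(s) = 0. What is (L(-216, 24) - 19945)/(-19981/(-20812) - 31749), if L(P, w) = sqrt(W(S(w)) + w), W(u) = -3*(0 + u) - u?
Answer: 415095340/660740207 - 41624*sqrt(11)/660740207 ≈ 0.62802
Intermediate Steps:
S(s) = -5 (S(s) = -5 + 0 = -5)
W(u) = -4*u (W(u) = -3*u - u = -4*u)
L(P, w) = sqrt(20 + w) (L(P, w) = sqrt(-4*(-5) + w) = sqrt(20 + w))
(L(-216, 24) - 19945)/(-19981/(-20812) - 31749) = (sqrt(20 + 24) - 19945)/(-19981/(-20812) - 31749) = (sqrt(44) - 19945)/(-19981*(-1/20812) - 31749) = (2*sqrt(11) - 19945)/(19981/20812 - 31749) = (-19945 + 2*sqrt(11))/(-660740207/20812) = (-19945 + 2*sqrt(11))*(-20812/660740207) = 415095340/660740207 - 41624*sqrt(11)/660740207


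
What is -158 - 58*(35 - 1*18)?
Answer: -1144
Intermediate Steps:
-158 - 58*(35 - 1*18) = -158 - 58*(35 - 18) = -158 - 58*17 = -158 - 986 = -1144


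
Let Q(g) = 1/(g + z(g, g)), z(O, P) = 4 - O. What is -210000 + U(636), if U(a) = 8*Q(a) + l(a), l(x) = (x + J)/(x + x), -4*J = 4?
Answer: -267116821/1272 ≈ -2.1000e+5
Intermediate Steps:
J = -1 (J = -¼*4 = -1)
Q(g) = ¼ (Q(g) = 1/(g + (4 - g)) = 1/4 = ¼)
l(x) = (-1 + x)/(2*x) (l(x) = (x - 1)/(x + x) = (-1 + x)/((2*x)) = (-1 + x)*(1/(2*x)) = (-1 + x)/(2*x))
U(a) = 2 + (-1 + a)/(2*a) (U(a) = 8*(¼) + (-1 + a)/(2*a) = 2 + (-1 + a)/(2*a))
-210000 + U(636) = -210000 + (½)*(-1 + 5*636)/636 = -210000 + (½)*(1/636)*(-1 + 3180) = -210000 + (½)*(1/636)*3179 = -210000 + 3179/1272 = -267116821/1272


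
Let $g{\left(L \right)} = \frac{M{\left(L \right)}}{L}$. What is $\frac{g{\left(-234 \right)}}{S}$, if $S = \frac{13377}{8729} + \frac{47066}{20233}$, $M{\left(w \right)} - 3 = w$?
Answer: $\frac{1942752427}{7593812070} \approx 0.25583$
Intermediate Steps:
$M{\left(w \right)} = 3 + w$
$g{\left(L \right)} = \frac{3 + L}{L}$
$S = \frac{97356565}{25230551}$ ($S = 13377 \cdot \frac{1}{8729} + 47066 \cdot \frac{1}{20233} = \frac{1911}{1247} + \frac{47066}{20233} = \frac{97356565}{25230551} \approx 3.8587$)
$\frac{g{\left(-234 \right)}}{S} = \frac{\frac{1}{-234} \left(3 - 234\right)}{\frac{97356565}{25230551}} = \left(- \frac{1}{234}\right) \left(-231\right) \frac{25230551}{97356565} = \frac{77}{78} \cdot \frac{25230551}{97356565} = \frac{1942752427}{7593812070}$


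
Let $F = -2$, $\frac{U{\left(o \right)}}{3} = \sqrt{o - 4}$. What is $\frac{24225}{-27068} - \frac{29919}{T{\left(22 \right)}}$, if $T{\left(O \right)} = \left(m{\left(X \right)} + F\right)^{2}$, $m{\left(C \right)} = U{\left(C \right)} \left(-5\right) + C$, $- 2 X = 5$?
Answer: $\frac{- 2180250 \sqrt{26} + 1033211981 i}{81204 \left(30 \sqrt{26} + 641 i\right)} \approx 18.732 + 4.6838 i$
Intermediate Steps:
$U{\left(o \right)} = 3 \sqrt{-4 + o}$ ($U{\left(o \right)} = 3 \sqrt{o - 4} = 3 \sqrt{-4 + o}$)
$X = - \frac{5}{2}$ ($X = \left(- \frac{1}{2}\right) 5 = - \frac{5}{2} \approx -2.5$)
$m{\left(C \right)} = C - 15 \sqrt{-4 + C}$ ($m{\left(C \right)} = 3 \sqrt{-4 + C} \left(-5\right) + C = - 15 \sqrt{-4 + C} + C = C - 15 \sqrt{-4 + C}$)
$T{\left(O \right)} = \left(- \frac{9}{2} - \frac{15 i \sqrt{26}}{2}\right)^{2}$ ($T{\left(O \right)} = \left(\left(- \frac{5}{2} - 15 \sqrt{-4 - \frac{5}{2}}\right) - 2\right)^{2} = \left(\left(- \frac{5}{2} - 15 \sqrt{- \frac{13}{2}}\right) - 2\right)^{2} = \left(\left(- \frac{5}{2} - 15 \frac{i \sqrt{26}}{2}\right) - 2\right)^{2} = \left(\left(- \frac{5}{2} - \frac{15 i \sqrt{26}}{2}\right) - 2\right)^{2} = \left(- \frac{9}{2} - \frac{15 i \sqrt{26}}{2}\right)^{2}$)
$\frac{24225}{-27068} - \frac{29919}{T{\left(22 \right)}} = \frac{24225}{-27068} - \frac{29919}{- \frac{5769}{4} + \frac{135 i \sqrt{26}}{2}} = 24225 \left(- \frac{1}{27068}\right) - \frac{29919}{- \frac{5769}{4} + \frac{135 i \sqrt{26}}{2}} = - \frac{24225}{27068} - \frac{29919}{- \frac{5769}{4} + \frac{135 i \sqrt{26}}{2}}$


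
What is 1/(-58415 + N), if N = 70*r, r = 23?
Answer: -1/56805 ≈ -1.7604e-5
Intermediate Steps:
N = 1610 (N = 70*23 = 1610)
1/(-58415 + N) = 1/(-58415 + 1610) = 1/(-56805) = -1/56805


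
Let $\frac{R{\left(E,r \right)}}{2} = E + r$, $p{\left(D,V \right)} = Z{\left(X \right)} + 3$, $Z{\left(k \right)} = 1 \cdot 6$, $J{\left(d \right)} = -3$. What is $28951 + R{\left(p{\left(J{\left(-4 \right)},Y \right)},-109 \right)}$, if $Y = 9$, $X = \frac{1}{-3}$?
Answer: $28751$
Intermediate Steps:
$X = - \frac{1}{3} \approx -0.33333$
$Z{\left(k \right)} = 6$
$p{\left(D,V \right)} = 9$ ($p{\left(D,V \right)} = 6 + 3 = 9$)
$R{\left(E,r \right)} = 2 E + 2 r$ ($R{\left(E,r \right)} = 2 \left(E + r\right) = 2 E + 2 r$)
$28951 + R{\left(p{\left(J{\left(-4 \right)},Y \right)},-109 \right)} = 28951 + \left(2 \cdot 9 + 2 \left(-109\right)\right) = 28951 + \left(18 - 218\right) = 28951 - 200 = 28751$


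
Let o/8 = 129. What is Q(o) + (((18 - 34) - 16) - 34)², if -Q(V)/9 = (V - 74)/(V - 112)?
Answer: 1999449/460 ≈ 4346.6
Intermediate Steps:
o = 1032 (o = 8*129 = 1032)
Q(V) = -9*(-74 + V)/(-112 + V) (Q(V) = -9*(V - 74)/(V - 112) = -9*(-74 + V)/(-112 + V))
Q(o) + (((18 - 34) - 16) - 34)² = 9*(74 - 1*1032)/(-112 + 1032) + (((18 - 34) - 16) - 34)² = 9*(74 - 1032)/920 + ((-16 - 16) - 34)² = 9*(1/920)*(-958) + (-32 - 34)² = -4311/460 + (-66)² = -4311/460 + 4356 = 1999449/460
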